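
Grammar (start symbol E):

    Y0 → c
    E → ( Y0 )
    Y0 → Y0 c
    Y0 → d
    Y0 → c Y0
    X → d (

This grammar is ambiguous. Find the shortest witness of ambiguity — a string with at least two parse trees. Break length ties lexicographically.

length 3: no string has ≥2 trees
length 4: ( c c ) has 2 parse trees

Two derivations of ( c c ):
  E ⇒ ( Y0 ) ⇒ ( Y0 c ) ⇒ ( c c )
  E ⇒ ( Y0 ) ⇒ ( c Y0 ) ⇒ ( c c )

( c c )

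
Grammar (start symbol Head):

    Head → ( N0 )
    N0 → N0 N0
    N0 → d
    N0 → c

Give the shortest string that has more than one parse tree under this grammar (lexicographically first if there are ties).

( c c c )

length 3: no string has ≥2 trees
length 4: no string has ≥2 trees
length 5: ( c c c ) has 2 parse trees

Two derivations of ( c c c ):
  Head ⇒ ( N0 ) ⇒ ( N0 N0 ) ⇒ ( N0 N0 N0 ) ⇒ ( c N0 N0 ) ⇒ ( c c N0 ) ⇒ ( c c c )
  Head ⇒ ( N0 ) ⇒ ( N0 N0 ) ⇒ ( c N0 ) ⇒ ( c N0 N0 ) ⇒ ( c c N0 ) ⇒ ( c c c )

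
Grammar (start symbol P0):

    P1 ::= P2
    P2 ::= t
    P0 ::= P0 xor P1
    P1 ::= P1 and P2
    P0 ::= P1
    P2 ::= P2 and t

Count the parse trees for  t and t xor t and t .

4

Parse trees for t and t xor t and t:
  [P0 [P0 [P1 [P2 [P2 t] and t]]] xor [P1 [P2 [P2 t] and t]]]
  [P0 [P0 [P1 [P2 [P2 t] and t]]] xor [P1 [P1 [P2 t]] and [P2 t]]]
  [P0 [P0 [P1 [P1 [P2 t]] and [P2 t]]] xor [P1 [P2 [P2 t] and t]]]
  [P0 [P0 [P1 [P1 [P2 t]] and [P2 t]]] xor [P1 [P1 [P2 t]] and [P2 t]]]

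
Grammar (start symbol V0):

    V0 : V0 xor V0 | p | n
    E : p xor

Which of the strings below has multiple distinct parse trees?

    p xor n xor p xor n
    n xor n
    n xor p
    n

p xor n xor p xor n: 5 trees
n xor n: 1 tree
n xor p: 1 tree
n: 1 tree

p xor n xor p xor n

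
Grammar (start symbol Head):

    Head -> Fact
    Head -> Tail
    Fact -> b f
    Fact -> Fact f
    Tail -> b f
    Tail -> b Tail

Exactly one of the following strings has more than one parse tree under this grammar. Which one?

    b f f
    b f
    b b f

b f f: 1 tree
b f: 2 trees
b b f: 1 tree

b f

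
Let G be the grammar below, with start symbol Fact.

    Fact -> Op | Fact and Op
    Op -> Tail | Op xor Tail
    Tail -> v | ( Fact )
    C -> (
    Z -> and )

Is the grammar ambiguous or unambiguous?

Unambiguous

(C, Z are unreachable from Fact, so their rules don't affect L(Fact).) The grammar is stratified — Fact handles 'and' (left-recursive), Op handles 'xor', Tail atoms. Each operator has a fixed associativity and precedence level, so every string has one parse.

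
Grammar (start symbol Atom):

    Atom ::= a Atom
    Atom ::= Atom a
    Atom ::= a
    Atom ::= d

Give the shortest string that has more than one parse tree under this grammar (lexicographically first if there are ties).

a a

length 1: no string has ≥2 trees
length 2: a a has 2 parse trees

Two derivations of a a:
  Atom ⇒ a Atom ⇒ a a
  Atom ⇒ Atom a ⇒ a a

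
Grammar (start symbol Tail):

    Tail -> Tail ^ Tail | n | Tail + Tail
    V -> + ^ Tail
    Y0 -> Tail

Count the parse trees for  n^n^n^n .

Parse trees for n^n^n^n:
  [Tail [Tail n] ^ [Tail [Tail n] ^ [Tail [Tail n] ^ [Tail n]]]]
  [Tail [Tail n] ^ [Tail [Tail [Tail n] ^ [Tail n]] ^ [Tail n]]]
  [Tail [Tail [Tail n] ^ [Tail n]] ^ [Tail [Tail n] ^ [Tail n]]]
  [Tail [Tail [Tail n] ^ [Tail [Tail n] ^ [Tail n]]] ^ [Tail n]]
  [Tail [Tail [Tail [Tail n] ^ [Tail n]] ^ [Tail n]] ^ [Tail n]]

5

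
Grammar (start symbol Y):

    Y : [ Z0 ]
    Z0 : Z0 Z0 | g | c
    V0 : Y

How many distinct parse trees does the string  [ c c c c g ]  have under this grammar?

14

Parse trees for [ c c c c g ] (showing first 6 of 14):
  [Y [ [Z0 [Z0 c] [Z0 [Z0 c] [Z0 [Z0 c] [Z0 [Z0 c] [Z0 g]]]]] ]]
  [Y [ [Z0 [Z0 c] [Z0 [Z0 c] [Z0 [Z0 [Z0 c] [Z0 c]] [Z0 g]]]] ]]
  [Y [ [Z0 [Z0 c] [Z0 [Z0 [Z0 c] [Z0 c]] [Z0 [Z0 c] [Z0 g]]]] ]]
  [Y [ [Z0 [Z0 c] [Z0 [Z0 [Z0 c] [Z0 [Z0 c] [Z0 c]]] [Z0 g]]] ]]
  [Y [ [Z0 [Z0 c] [Z0 [Z0 [Z0 [Z0 c] [Z0 c]] [Z0 c]] [Z0 g]]] ]]
  [Y [ [Z0 [Z0 [Z0 c] [Z0 c]] [Z0 [Z0 c] [Z0 [Z0 c] [Z0 g]]]] ]]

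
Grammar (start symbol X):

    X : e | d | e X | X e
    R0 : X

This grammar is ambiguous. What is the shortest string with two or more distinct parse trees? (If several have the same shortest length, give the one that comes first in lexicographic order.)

e e

length 1: no string has ≥2 trees
length 2: e e has 2 parse trees

Two derivations of e e:
  X ⇒ e X ⇒ e e
  X ⇒ X e ⇒ e e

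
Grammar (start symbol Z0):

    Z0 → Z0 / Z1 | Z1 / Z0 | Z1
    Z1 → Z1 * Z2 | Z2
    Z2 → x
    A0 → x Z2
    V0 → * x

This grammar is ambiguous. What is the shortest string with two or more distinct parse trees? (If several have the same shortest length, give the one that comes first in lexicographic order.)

length 1: no string has ≥2 trees
length 3: x / x has 2 parse trees

Two derivations of x / x:
  Z0 ⇒ Z0 / Z1 ⇒ Z1 / Z1 ⇒ Z2 / Z1 ⇒ x / Z1 ⇒ x / Z2 ⇒ x / x
  Z0 ⇒ Z1 / Z0 ⇒ Z2 / Z0 ⇒ x / Z0 ⇒ x / Z1 ⇒ x / Z2 ⇒ x / x

x / x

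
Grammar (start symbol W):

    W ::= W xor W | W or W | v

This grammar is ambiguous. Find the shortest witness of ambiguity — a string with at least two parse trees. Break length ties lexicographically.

length 1: no string has ≥2 trees
length 3: no string has ≥2 trees
length 5: v or v or v has 2 parse trees

Two derivations of v or v or v:
  W ⇒ W or W ⇒ W or W or W ⇒ v or W or W ⇒ v or v or W ⇒ v or v or v
  W ⇒ W or W ⇒ v or W ⇒ v or W or W ⇒ v or v or W ⇒ v or v or v

v or v or v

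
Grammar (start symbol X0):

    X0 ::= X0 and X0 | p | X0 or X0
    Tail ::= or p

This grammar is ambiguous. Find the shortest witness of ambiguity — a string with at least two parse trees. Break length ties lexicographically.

length 1: no string has ≥2 trees
length 3: no string has ≥2 trees
length 5: p and p and p has 2 parse trees

Two derivations of p and p and p:
  X0 ⇒ X0 and X0 ⇒ X0 and X0 and X0 ⇒ p and X0 and X0 ⇒ p and p and X0 ⇒ p and p and p
  X0 ⇒ X0 and X0 ⇒ p and X0 ⇒ p and X0 and X0 ⇒ p and p and X0 ⇒ p and p and p

p and p and p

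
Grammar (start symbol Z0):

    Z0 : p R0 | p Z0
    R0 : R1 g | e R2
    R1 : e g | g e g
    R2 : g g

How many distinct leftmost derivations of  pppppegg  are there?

2

Parse trees for pppppegg:
  [Z0 p [Z0 p [Z0 p [Z0 p [Z0 p [R0 [R1 e g] g]]]]]]
  [Z0 p [Z0 p [Z0 p [Z0 p [Z0 p [R0 e [R2 g g]]]]]]]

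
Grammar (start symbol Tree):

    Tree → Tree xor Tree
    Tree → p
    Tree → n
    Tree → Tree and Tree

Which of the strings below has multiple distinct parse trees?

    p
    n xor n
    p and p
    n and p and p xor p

p: 1 tree
n xor n: 1 tree
p and p: 1 tree
n and p and p xor p: 5 trees

n and p and p xor p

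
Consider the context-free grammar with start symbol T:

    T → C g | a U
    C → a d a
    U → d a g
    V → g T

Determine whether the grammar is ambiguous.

Witness: a d a g

Derivation 1: T ⇒ C g ⇒ a d a g
Derivation 2: T ⇒ a U ⇒ a d a g

Two distinct leftmost derivations for the same string.

Ambiguous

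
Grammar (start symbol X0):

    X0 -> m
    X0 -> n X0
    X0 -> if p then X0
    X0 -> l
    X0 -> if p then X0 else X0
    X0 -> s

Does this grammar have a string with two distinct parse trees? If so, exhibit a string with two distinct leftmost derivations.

Witness: if p then if p then l else l

Derivation 1: X0 ⇒ if p then X0 ⇒ if p then if p then X0 else X0 ⇒ if p then if p then l else X0 ⇒ if p then if p then l else l
Derivation 2: X0 ⇒ if p then X0 else X0 ⇒ if p then if p then X0 else X0 ⇒ if p then if p then l else X0 ⇒ if p then if p then l else l

Two distinct leftmost derivations for the same string.

Ambiguous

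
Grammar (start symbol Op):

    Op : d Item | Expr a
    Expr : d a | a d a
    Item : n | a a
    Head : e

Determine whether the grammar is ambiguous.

Ambiguous

Witness: d a a

Derivation 1: Op ⇒ d Item ⇒ d a a
Derivation 2: Op ⇒ Expr a ⇒ d a a

Two distinct leftmost derivations for the same string.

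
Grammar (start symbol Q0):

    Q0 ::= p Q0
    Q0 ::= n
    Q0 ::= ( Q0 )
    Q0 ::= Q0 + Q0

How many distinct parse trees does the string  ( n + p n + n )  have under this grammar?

3

Parse trees for ( n + p n + n ):
  [Q0 ( [Q0 [Q0 n] + [Q0 p [Q0 [Q0 n] + [Q0 n]]]] )]
  [Q0 ( [Q0 [Q0 n] + [Q0 [Q0 p [Q0 n]] + [Q0 n]]] )]
  [Q0 ( [Q0 [Q0 [Q0 n] + [Q0 p [Q0 n]]] + [Q0 n]] )]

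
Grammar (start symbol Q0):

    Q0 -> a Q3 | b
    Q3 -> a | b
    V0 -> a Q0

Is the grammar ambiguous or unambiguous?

(V0 is unreachable from Q0, so its rules don't affect L(Q0).) Restricted to the reachable nonterminals, every rule has the form A → t or A → t B, and no two rules for the same A share a first terminal. The grammar encodes a DFA — one run per string.

Unambiguous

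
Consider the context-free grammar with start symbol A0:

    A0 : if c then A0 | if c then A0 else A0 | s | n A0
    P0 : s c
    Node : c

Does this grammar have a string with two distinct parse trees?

Witness: if c then if c then s else s

Derivation 1: A0 ⇒ if c then A0 ⇒ if c then if c then A0 else A0 ⇒ if c then if c then s else A0 ⇒ if c then if c then s else s
Derivation 2: A0 ⇒ if c then A0 else A0 ⇒ if c then if c then A0 else A0 ⇒ if c then if c then s else A0 ⇒ if c then if c then s else s

Two distinct leftmost derivations for the same string.

Ambiguous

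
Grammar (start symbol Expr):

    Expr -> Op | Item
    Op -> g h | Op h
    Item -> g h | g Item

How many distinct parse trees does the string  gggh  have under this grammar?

Parse trees for gggh:
  [Expr [Item g [Item g [Item g h]]]]

1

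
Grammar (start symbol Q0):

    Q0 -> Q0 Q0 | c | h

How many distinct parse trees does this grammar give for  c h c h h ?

14

Parse trees for c h c h h (showing first 6 of 14):
  [Q0 [Q0 c] [Q0 [Q0 h] [Q0 [Q0 c] [Q0 [Q0 h] [Q0 h]]]]]
  [Q0 [Q0 c] [Q0 [Q0 h] [Q0 [Q0 [Q0 c] [Q0 h]] [Q0 h]]]]
  [Q0 [Q0 c] [Q0 [Q0 [Q0 h] [Q0 c]] [Q0 [Q0 h] [Q0 h]]]]
  [Q0 [Q0 c] [Q0 [Q0 [Q0 h] [Q0 [Q0 c] [Q0 h]]] [Q0 h]]]
  [Q0 [Q0 c] [Q0 [Q0 [Q0 [Q0 h] [Q0 c]] [Q0 h]] [Q0 h]]]
  [Q0 [Q0 [Q0 c] [Q0 h]] [Q0 [Q0 c] [Q0 [Q0 h] [Q0 h]]]]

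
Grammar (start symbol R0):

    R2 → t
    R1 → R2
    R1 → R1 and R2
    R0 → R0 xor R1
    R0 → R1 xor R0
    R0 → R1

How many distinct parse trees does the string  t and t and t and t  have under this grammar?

1

Parse trees for t and t and t and t:
  [R0 [R1 [R1 [R1 [R1 [R2 t]] and [R2 t]] and [R2 t]] and [R2 t]]]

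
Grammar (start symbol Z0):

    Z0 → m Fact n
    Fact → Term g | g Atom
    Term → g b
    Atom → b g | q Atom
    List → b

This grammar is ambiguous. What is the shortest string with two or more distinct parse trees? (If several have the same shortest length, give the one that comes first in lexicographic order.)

m g b g n

length 5: m g b g n has 2 parse trees

Two derivations of m g b g n:
  Z0 ⇒ m Fact n ⇒ m Term g n ⇒ m g b g n
  Z0 ⇒ m Fact n ⇒ m g Atom n ⇒ m g b g n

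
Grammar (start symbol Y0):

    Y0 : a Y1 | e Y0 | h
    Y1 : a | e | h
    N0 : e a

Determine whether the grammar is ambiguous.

Only Y0, Y1 are reachable from Y0; ignoring the rest: Each reachable nonterminal has at most one production per leading terminal, and all productions are right-linear; the derivation is determined token-by-token.

Unambiguous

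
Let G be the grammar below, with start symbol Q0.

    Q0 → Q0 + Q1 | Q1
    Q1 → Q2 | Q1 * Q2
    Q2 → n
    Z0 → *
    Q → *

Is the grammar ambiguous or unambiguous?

(Z0, Q are unreachable from Q0, so their rules don't affect L(Q0).) The grammar is stratified — Q0 handles '+' (left-recursive), Q1 handles '*', Q2 atoms. Each operator has a fixed associativity and precedence level, so every string has one parse.

Unambiguous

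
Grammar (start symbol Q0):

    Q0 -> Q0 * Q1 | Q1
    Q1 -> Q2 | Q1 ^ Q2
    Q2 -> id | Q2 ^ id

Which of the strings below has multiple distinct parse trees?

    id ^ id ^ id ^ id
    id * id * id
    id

id ^ id ^ id ^ id: 8 trees
id * id * id: 1 tree
id: 1 tree

id ^ id ^ id ^ id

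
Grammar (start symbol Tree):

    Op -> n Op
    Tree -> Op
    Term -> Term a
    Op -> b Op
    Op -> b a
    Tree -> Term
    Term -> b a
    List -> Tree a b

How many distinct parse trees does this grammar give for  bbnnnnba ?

Parse trees for bbnnnnba:
  [Tree [Op b [Op b [Op n [Op n [Op n [Op n [Op b a]]]]]]]]

1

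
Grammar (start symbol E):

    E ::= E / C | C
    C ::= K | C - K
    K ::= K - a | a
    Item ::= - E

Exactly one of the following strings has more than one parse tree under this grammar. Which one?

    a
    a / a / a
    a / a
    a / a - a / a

a: 1 tree
a / a / a: 1 tree
a / a: 1 tree
a / a - a / a: 2 trees

a / a - a / a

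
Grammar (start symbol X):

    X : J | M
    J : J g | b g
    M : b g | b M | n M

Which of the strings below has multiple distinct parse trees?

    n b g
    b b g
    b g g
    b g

n b g: 1 tree
b b g: 1 tree
b g g: 1 tree
b g: 2 trees

b g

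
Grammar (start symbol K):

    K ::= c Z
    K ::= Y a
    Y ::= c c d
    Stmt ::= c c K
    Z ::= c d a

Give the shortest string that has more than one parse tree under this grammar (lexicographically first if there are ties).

c c d a

length 4: c c d a has 2 parse trees

Two derivations of c c d a:
  K ⇒ c Z ⇒ c c d a
  K ⇒ Y a ⇒ c c d a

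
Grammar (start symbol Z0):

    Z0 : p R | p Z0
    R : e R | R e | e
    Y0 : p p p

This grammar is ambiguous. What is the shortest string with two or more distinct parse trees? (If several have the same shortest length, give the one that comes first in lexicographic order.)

length 2: no string has ≥2 trees
length 3: p e e has 2 parse trees

Two derivations of p e e:
  Z0 ⇒ p R ⇒ p e R ⇒ p e e
  Z0 ⇒ p R ⇒ p R e ⇒ p e e

p e e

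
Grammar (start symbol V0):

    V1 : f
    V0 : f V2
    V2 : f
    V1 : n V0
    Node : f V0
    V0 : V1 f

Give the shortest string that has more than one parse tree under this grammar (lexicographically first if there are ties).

length 2: f f has 2 parse trees

Two derivations of f f:
  V0 ⇒ f V2 ⇒ f f
  V0 ⇒ V1 f ⇒ f f

f f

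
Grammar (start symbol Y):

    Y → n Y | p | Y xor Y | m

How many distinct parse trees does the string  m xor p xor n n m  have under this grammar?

2

Parse trees for m xor p xor n n m:
  [Y [Y m] xor [Y [Y p] xor [Y n [Y n [Y m]]]]]
  [Y [Y [Y m] xor [Y p]] xor [Y n [Y n [Y m]]]]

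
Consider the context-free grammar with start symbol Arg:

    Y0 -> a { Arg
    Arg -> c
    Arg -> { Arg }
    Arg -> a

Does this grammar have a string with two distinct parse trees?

Unambiguous

(Y0 is unreachable from Arg, so its rules don't affect L(Arg).) L(Arg) is { openⁿ atom closeⁿ : n ≥ 0 }. The bracket depth fixes n, and the derivation is forced at every step.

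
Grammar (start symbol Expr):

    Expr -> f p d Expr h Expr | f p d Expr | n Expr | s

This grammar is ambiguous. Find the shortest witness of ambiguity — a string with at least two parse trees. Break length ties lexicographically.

f p d f p d s h s

length 1: no string has ≥2 trees
length 2: no string has ≥2 trees
length 3: no string has ≥2 trees
length 4: no string has ≥2 trees
length 5: no string has ≥2 trees
length 6: no string has ≥2 trees
length 7: no string has ≥2 trees
length 8: no string has ≥2 trees
length 9: f p d f p d s h s has 2 parse trees

Two derivations of f p d f p d s h s:
  Expr ⇒ f p d Expr h Expr ⇒ f p d f p d Expr h Expr ⇒ f p d f p d s h Expr ⇒ f p d f p d s h s
  Expr ⇒ f p d Expr ⇒ f p d f p d Expr h Expr ⇒ f p d f p d s h Expr ⇒ f p d f p d s h s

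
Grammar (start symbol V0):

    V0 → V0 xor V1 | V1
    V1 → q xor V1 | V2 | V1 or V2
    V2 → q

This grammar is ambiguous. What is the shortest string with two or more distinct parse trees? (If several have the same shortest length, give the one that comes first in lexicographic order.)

length 1: no string has ≥2 trees
length 3: q xor q has 2 parse trees

Two derivations of q xor q:
  V0 ⇒ V0 xor V1 ⇒ V1 xor V1 ⇒ V2 xor V1 ⇒ q xor V1 ⇒ q xor V2 ⇒ q xor q
  V0 ⇒ V1 ⇒ q xor V1 ⇒ q xor V2 ⇒ q xor q

q xor q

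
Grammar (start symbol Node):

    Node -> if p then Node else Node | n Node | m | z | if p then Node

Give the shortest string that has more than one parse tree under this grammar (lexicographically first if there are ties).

length 1: no string has ≥2 trees
length 2: no string has ≥2 trees
length 3: no string has ≥2 trees
length 4: no string has ≥2 trees
length 5: no string has ≥2 trees
length 6: no string has ≥2 trees
length 7: no string has ≥2 trees
length 8: no string has ≥2 trees
length 9: if p then if p then m else m has 2 parse trees

Two derivations of if p then if p then m else m:
  Node ⇒ if p then Node else Node ⇒ if p then if p then Node else Node ⇒ if p then if p then m else Node ⇒ if p then if p then m else m
  Node ⇒ if p then Node ⇒ if p then if p then Node else Node ⇒ if p then if p then m else Node ⇒ if p then if p then m else m

if p then if p then m else m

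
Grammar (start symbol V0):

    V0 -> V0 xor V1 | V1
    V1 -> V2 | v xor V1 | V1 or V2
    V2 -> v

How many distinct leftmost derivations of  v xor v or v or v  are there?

4

Parse trees for v xor v or v or v:
  [V0 [V0 [V1 [V2 v]]] xor [V1 [V1 [V1 [V2 v]] or [V2 v]] or [V2 v]]]
  [V0 [V1 v xor [V1 [V1 [V1 [V2 v]] or [V2 v]] or [V2 v]]]]
  [V0 [V1 [V1 v xor [V1 [V1 [V2 v]] or [V2 v]]] or [V2 v]]]
  [V0 [V1 [V1 [V1 v xor [V1 [V2 v]]] or [V2 v]] or [V2 v]]]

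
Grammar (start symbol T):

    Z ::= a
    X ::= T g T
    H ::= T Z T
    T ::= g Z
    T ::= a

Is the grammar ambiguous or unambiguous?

Only T, Z are reachable from T; ignoring the rest: The reachable rules are right-linear with at most one rule per (nonterminal, next-terminal) pair. Each input token forces the next rule, so parsing is deterministic.

Unambiguous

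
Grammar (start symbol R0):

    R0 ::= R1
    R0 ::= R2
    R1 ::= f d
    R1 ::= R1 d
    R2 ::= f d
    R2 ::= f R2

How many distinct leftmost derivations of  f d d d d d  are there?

1

Parse trees for f d d d d d:
  [R0 [R1 [R1 [R1 [R1 [R1 f d] d] d] d] d]]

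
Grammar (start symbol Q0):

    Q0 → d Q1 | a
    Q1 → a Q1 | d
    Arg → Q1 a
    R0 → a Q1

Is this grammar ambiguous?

Unambiguous

(Arg, R0 are unreachable from Q0, so their rules don't affect L(Q0).) Each reachable nonterminal has at most one production per leading terminal, and all productions are right-linear; the derivation is determined token-by-token.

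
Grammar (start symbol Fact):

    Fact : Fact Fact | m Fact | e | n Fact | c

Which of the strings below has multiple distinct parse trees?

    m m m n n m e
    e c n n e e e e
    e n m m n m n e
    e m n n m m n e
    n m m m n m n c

m m m n n m e: 1 tree
e c n n e e e e: 123 trees
e n m m n m n e: 1 tree
e m n n m m n e: 1 tree
n m m m n m n c: 1 tree

e c n n e e e e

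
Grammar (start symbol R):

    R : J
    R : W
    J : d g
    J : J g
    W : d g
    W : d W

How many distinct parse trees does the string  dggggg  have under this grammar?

1

Parse trees for dggggg:
  [R [J [J [J [J [J d g] g] g] g] g]]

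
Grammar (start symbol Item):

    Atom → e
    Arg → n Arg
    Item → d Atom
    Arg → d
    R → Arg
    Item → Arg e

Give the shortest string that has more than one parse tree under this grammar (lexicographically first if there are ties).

d e

length 2: d e has 2 parse trees

Two derivations of d e:
  Item ⇒ d Atom ⇒ d e
  Item ⇒ Arg e ⇒ d e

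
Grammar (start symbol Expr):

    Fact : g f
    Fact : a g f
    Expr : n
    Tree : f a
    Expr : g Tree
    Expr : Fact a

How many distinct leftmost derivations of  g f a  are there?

2

Parse trees for g f a:
  [Expr g [Tree f a]]
  [Expr [Fact g f] a]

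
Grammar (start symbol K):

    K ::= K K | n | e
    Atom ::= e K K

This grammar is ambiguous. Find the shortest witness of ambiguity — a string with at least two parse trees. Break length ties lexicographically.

length 1: no string has ≥2 trees
length 2: no string has ≥2 trees
length 3: e e e has 2 parse trees

Two derivations of e e e:
  K ⇒ K K ⇒ K K K ⇒ e K K ⇒ e e K ⇒ e e e
  K ⇒ K K ⇒ e K ⇒ e K K ⇒ e e K ⇒ e e e

e e e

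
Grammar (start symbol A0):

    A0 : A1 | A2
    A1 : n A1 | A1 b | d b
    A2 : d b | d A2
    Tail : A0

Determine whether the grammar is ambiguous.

Ambiguous

Witness: d b

Derivation 1: A0 ⇒ A1 ⇒ d b
Derivation 2: A0 ⇒ A2 ⇒ d b

Two distinct leftmost derivations for the same string.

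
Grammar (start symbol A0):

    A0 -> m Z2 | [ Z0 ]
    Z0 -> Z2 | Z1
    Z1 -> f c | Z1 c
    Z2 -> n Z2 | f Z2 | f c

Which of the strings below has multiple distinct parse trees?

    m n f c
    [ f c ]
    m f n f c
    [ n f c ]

m n f c: 1 tree
[ f c ]: 2 trees
m f n f c: 1 tree
[ n f c ]: 1 tree

[ f c ]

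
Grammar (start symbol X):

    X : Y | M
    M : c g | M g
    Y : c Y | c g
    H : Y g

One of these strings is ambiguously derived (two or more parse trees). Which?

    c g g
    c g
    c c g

c g

c g g: 1 tree
c g: 2 trees
c c g: 1 tree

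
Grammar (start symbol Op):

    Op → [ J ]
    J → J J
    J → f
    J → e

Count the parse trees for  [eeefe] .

Parse trees for [eeefe] (showing first 6 of 14):
  [Op [ [J [J e] [J [J e] [J [J e] [J [J f] [J e]]]]] ]]
  [Op [ [J [J e] [J [J e] [J [J [J e] [J f]] [J e]]]] ]]
  [Op [ [J [J e] [J [J [J e] [J e]] [J [J f] [J e]]]] ]]
  [Op [ [J [J e] [J [J [J e] [J [J e] [J f]]] [J e]]] ]]
  [Op [ [J [J e] [J [J [J [J e] [J e]] [J f]] [J e]]] ]]
  [Op [ [J [J [J e] [J e]] [J [J e] [J [J f] [J e]]]] ]]

14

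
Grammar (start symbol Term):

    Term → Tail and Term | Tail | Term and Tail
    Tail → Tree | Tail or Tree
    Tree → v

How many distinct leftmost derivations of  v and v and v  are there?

Parse trees for v and v and v:
  [Term [Tail [Tree v]] and [Term [Tail [Tree v]] and [Term [Tail [Tree v]]]]]
  [Term [Tail [Tree v]] and [Term [Term [Tail [Tree v]]] and [Tail [Tree v]]]]
  [Term [Term [Tail [Tree v]] and [Term [Tail [Tree v]]]] and [Tail [Tree v]]]
  [Term [Term [Term [Tail [Tree v]]] and [Tail [Tree v]]] and [Tail [Tree v]]]

4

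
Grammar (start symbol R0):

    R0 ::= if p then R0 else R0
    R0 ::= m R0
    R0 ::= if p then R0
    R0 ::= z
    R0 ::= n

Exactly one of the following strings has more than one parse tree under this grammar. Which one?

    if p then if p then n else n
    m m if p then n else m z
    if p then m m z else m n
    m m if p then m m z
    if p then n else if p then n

if p then if p then n else n

if p then if p then n else n: 2 trees
m m if p then n else m z: 1 tree
if p then m m z else m n: 1 tree
m m if p then m m z: 1 tree
if p then n else if p then n: 1 tree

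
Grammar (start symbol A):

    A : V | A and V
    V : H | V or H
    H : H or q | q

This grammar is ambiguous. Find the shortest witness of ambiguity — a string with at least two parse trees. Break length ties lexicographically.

q or q

length 1: no string has ≥2 trees
length 3: q or q has 2 parse trees

Two derivations of q or q:
  A ⇒ V ⇒ H ⇒ H or q ⇒ q or q
  A ⇒ V ⇒ V or H ⇒ H or H ⇒ q or H ⇒ q or q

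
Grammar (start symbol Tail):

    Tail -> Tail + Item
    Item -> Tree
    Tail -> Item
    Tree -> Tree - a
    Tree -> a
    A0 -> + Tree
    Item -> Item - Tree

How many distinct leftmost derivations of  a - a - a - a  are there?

8

Parse trees for a - a - a - a:
  [Tail [Item [Tree [Tree [Tree [Tree a] - a] - a] - a]]]
  [Tail [Item [Item [Tree a]] - [Tree [Tree [Tree a] - a] - a]]]
  [Tail [Item [Item [Tree [Tree a] - a]] - [Tree [Tree a] - a]]]
  [Tail [Item [Item [Item [Tree a]] - [Tree a]] - [Tree [Tree a] - a]]]
  [Tail [Item [Item [Tree [Tree [Tree a] - a] - a]] - [Tree a]]]
  [Tail [Item [Item [Item [Tree a]] - [Tree [Tree a] - a]] - [Tree a]]]
  [Tail [Item [Item [Item [Tree [Tree a] - a]] - [Tree a]] - [Tree a]]]
  [Tail [Item [Item [Item [Item [Tree a]] - [Tree a]] - [Tree a]] - [Tree a]]]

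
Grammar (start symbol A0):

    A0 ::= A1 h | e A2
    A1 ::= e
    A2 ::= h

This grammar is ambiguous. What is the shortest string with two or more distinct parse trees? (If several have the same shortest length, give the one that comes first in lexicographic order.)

e h

length 2: e h has 2 parse trees

Two derivations of e h:
  A0 ⇒ A1 h ⇒ e h
  A0 ⇒ e A2 ⇒ e h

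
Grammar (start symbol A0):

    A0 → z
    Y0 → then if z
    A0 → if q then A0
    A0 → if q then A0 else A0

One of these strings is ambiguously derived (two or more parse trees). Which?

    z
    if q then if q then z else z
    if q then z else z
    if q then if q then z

z: 1 tree
if q then if q then z else z: 2 trees
if q then z else z: 1 tree
if q then if q then z: 1 tree

if q then if q then z else z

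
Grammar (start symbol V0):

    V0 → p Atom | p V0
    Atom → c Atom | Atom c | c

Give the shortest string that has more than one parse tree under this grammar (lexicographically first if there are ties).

p c c

length 2: no string has ≥2 trees
length 3: p c c has 2 parse trees

Two derivations of p c c:
  V0 ⇒ p Atom ⇒ p c Atom ⇒ p c c
  V0 ⇒ p Atom ⇒ p Atom c ⇒ p c c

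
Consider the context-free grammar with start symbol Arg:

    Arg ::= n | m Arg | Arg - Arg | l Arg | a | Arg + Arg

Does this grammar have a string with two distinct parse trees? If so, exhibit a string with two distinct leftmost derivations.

Witness: l a + a

Derivation 1: Arg ⇒ l Arg ⇒ l Arg + Arg ⇒ l a + Arg ⇒ l a + a
Derivation 2: Arg ⇒ Arg + Arg ⇒ l Arg + Arg ⇒ l a + Arg ⇒ l a + a

Two distinct leftmost derivations for the same string.

Ambiguous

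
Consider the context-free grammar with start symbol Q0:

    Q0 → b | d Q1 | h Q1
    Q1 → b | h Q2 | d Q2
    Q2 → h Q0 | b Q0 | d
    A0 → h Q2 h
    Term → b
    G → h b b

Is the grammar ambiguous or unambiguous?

(A0, Term, G are unreachable from Q0, so their rules don't affect L(Q0).) The reachable rules are right-linear with at most one rule per (nonterminal, next-terminal) pair. Each input token forces the next rule, so parsing is deterministic.

Unambiguous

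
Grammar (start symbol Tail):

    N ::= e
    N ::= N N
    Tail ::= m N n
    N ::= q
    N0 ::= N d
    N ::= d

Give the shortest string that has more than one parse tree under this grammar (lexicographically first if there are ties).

m d d d n

length 3: no string has ≥2 trees
length 4: no string has ≥2 trees
length 5: m d d d n has 2 parse trees

Two derivations of m d d d n:
  Tail ⇒ m N n ⇒ m N N n ⇒ m N N N n ⇒ m d N N n ⇒ m d d N n ⇒ m d d d n
  Tail ⇒ m N n ⇒ m N N n ⇒ m d N n ⇒ m d N N n ⇒ m d d N n ⇒ m d d d n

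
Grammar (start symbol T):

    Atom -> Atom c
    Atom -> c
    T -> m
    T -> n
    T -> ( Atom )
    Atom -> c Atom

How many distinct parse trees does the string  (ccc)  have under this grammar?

Parse trees for (ccc):
  [T ( [Atom [Atom [Atom c] c] c] )]
  [T ( [Atom [Atom c [Atom c]] c] )]
  [T ( [Atom c [Atom [Atom c] c]] )]
  [T ( [Atom c [Atom c [Atom c]]] )]

4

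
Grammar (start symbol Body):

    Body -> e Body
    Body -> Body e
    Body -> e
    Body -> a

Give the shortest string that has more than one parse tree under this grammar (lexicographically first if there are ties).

length 1: no string has ≥2 trees
length 2: e e has 2 parse trees

Two derivations of e e:
  Body ⇒ e Body ⇒ e e
  Body ⇒ Body e ⇒ e e

e e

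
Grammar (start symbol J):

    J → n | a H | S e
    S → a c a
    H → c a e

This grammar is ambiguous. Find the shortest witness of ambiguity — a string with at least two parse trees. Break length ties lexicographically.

length 1: no string has ≥2 trees
length 4: a c a e has 2 parse trees

Two derivations of a c a e:
  J ⇒ a H ⇒ a c a e
  J ⇒ S e ⇒ a c a e

a c a e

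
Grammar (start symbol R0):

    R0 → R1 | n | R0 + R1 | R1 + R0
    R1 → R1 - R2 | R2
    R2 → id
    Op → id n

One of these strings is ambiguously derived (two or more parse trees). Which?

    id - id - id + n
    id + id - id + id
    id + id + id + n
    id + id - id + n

id - id - id + n: 1 tree
id + id - id + id: 4 trees
id + id + id + n: 1 tree
id + id - id + n: 1 tree

id + id - id + id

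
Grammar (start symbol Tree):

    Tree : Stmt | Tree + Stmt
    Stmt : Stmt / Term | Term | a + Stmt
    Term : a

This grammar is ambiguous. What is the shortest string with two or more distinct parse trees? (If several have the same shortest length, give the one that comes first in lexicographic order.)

length 1: no string has ≥2 trees
length 3: a + a has 2 parse trees

Two derivations of a + a:
  Tree ⇒ Stmt ⇒ a + Stmt ⇒ a + Term ⇒ a + a
  Tree ⇒ Tree + Stmt ⇒ Stmt + Stmt ⇒ Term + Stmt ⇒ a + Stmt ⇒ a + Term ⇒ a + a

a + a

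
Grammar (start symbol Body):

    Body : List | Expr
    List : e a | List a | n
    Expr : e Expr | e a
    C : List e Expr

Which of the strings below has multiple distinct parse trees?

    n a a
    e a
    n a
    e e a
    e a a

n a a: 1 tree
e a: 2 trees
n a: 1 tree
e e a: 1 tree
e a a: 1 tree

e a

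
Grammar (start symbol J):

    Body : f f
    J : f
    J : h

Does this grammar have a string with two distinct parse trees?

Only J is reachable from J; ignoring the rest: Restricted to the reachable nonterminals, every rule has the form A → t or A → t B, and no two rules for the same A share a first terminal. The grammar encodes a DFA — one run per string.

Unambiguous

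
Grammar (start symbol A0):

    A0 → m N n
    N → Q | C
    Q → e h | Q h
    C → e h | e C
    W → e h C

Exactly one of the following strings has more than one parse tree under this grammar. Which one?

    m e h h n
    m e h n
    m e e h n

m e h h n: 1 tree
m e h n: 2 trees
m e e h n: 1 tree

m e h n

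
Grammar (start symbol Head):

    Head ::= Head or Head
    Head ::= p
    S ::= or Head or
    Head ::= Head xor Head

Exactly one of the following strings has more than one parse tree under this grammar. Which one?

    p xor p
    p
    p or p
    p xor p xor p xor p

p xor p: 1 tree
p: 1 tree
p or p: 1 tree
p xor p xor p xor p: 5 trees

p xor p xor p xor p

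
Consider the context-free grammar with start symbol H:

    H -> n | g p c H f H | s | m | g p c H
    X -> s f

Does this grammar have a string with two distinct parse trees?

Witness: g p c g p c m f m

Derivation 1: H ⇒ g p c H f H ⇒ g p c g p c H f H ⇒ g p c g p c m f H ⇒ g p c g p c m f m
Derivation 2: H ⇒ g p c H ⇒ g p c g p c H f H ⇒ g p c g p c m f H ⇒ g p c g p c m f m

Two distinct leftmost derivations for the same string.

Ambiguous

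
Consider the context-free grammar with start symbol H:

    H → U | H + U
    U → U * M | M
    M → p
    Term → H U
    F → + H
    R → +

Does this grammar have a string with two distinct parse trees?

Unambiguous

(Term, F, R are unreachable from H, so their rules don't affect L(H).) H → H + U | U  ;  U → U * M | M  — a left-associative chain with M at the bottom. Each string factors uniquely by precedence.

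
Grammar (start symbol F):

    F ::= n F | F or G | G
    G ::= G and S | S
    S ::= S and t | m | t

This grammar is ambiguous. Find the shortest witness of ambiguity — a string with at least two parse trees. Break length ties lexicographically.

m and t

length 1: no string has ≥2 trees
length 2: no string has ≥2 trees
length 3: m and t has 2 parse trees

Two derivations of m and t:
  F ⇒ G ⇒ G and S ⇒ S and S ⇒ m and S ⇒ m and t
  F ⇒ G ⇒ S ⇒ S and t ⇒ m and t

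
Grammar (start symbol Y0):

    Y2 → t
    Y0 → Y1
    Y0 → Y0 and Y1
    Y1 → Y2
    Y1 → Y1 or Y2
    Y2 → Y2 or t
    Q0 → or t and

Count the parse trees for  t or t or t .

Parse trees for t or t or t:
  [Y0 [Y1 [Y2 [Y2 [Y2 t] or t] or t]]]
  [Y0 [Y1 [Y1 [Y2 t]] or [Y2 [Y2 t] or t]]]
  [Y0 [Y1 [Y1 [Y2 [Y2 t] or t]] or [Y2 t]]]
  [Y0 [Y1 [Y1 [Y1 [Y2 t]] or [Y2 t]] or [Y2 t]]]

4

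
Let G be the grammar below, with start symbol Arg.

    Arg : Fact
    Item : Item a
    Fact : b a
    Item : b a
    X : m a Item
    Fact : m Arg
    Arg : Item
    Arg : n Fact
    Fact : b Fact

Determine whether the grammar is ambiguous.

Ambiguous

Witness: b a

Derivation 1: Arg ⇒ Fact ⇒ b a
Derivation 2: Arg ⇒ Item ⇒ b a

Two distinct leftmost derivations for the same string.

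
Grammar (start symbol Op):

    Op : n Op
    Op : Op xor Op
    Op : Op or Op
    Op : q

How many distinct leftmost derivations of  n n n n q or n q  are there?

5

Parse trees for n n n n q or n q:
  [Op n [Op n [Op n [Op n [Op [Op q] or [Op n [Op q]]]]]]]
  [Op n [Op n [Op n [Op [Op n [Op q]] or [Op n [Op q]]]]]]
  [Op n [Op n [Op [Op n [Op n [Op q]]] or [Op n [Op q]]]]]
  [Op n [Op [Op n [Op n [Op n [Op q]]]] or [Op n [Op q]]]]
  [Op [Op n [Op n [Op n [Op n [Op q]]]]] or [Op n [Op q]]]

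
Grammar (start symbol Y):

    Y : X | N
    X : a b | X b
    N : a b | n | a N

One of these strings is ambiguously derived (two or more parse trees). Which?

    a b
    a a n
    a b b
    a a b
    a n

a b

a b: 2 trees
a a n: 1 tree
a b b: 1 tree
a a b: 1 tree
a n: 1 tree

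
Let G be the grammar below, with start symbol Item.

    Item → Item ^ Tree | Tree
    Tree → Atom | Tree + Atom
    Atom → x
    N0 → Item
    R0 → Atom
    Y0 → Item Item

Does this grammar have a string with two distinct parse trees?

Unambiguous

Only Item, Tree, Atom are reachable from Item; ignoring the rest: This is a standard precedence ladder (Item over Tree over Atom), with each level left-recursive on its own operator ('^' at Item, '+' at Tree). That structure is LR(1), hence unambiguous.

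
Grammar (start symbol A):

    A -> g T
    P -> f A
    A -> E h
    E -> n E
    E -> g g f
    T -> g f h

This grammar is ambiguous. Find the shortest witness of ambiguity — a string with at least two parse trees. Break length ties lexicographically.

g g f h

length 4: g g f h has 2 parse trees

Two derivations of g g f h:
  A ⇒ g T ⇒ g g f h
  A ⇒ E h ⇒ g g f h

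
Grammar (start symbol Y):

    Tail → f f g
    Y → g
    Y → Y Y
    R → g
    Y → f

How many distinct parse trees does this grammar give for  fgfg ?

Parse trees for fgfg:
  [Y [Y f] [Y [Y g] [Y [Y f] [Y g]]]]
  [Y [Y f] [Y [Y [Y g] [Y f]] [Y g]]]
  [Y [Y [Y f] [Y g]] [Y [Y f] [Y g]]]
  [Y [Y [Y f] [Y [Y g] [Y f]]] [Y g]]
  [Y [Y [Y [Y f] [Y g]] [Y f]] [Y g]]

5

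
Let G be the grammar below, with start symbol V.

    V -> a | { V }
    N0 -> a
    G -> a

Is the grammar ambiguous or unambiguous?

Unambiguous

(N0, G are unreachable from V, so their rules don't affect L(V).) Each string is a nest of matched brackets around a single atom. An opening bracket forces the recursive rule; an atom forces the base rule.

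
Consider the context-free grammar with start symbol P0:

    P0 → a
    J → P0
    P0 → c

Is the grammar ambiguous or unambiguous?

Unambiguous

(J is unreachable from P0, so its rules don't affect L(P0).) Restricted to the reachable nonterminals, every rule has the form A → t or A → t B, and no two rules for the same A share a first terminal. The grammar encodes a DFA — one run per string.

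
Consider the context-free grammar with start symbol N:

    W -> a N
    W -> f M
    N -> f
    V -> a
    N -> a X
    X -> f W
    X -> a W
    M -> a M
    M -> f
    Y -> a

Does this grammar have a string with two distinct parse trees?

Unambiguous

Only N, X, W, M are reachable from N; ignoring the rest: The reachable rules are right-linear with at most one rule per (nonterminal, next-terminal) pair. Each input token forces the next rule, so parsing is deterministic.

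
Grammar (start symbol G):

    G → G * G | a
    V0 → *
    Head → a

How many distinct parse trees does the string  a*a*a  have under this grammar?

2

Parse trees for a*a*a:
  [G [G a] * [G [G a] * [G a]]]
  [G [G [G a] * [G a]] * [G a]]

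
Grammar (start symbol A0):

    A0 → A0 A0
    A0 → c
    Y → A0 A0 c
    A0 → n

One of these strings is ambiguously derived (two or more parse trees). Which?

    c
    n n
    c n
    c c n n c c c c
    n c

c: 1 tree
n n: 1 tree
c n: 1 tree
c c n n c c c c: 429 trees
n c: 1 tree

c c n n c c c c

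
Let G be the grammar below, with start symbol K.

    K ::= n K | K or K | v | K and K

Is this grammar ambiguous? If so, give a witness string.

Witness: n v and v

Derivation 1: K ⇒ n K ⇒ n K and K ⇒ n v and K ⇒ n v and v
Derivation 2: K ⇒ K and K ⇒ n K and K ⇒ n v and K ⇒ n v and v

Two distinct leftmost derivations for the same string.

Ambiguous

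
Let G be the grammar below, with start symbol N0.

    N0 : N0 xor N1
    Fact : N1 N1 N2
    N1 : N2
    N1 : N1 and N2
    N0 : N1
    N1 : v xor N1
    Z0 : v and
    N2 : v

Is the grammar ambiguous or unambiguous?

Ambiguous

Witness: v xor v

Derivation 1: N0 ⇒ N0 xor N1 ⇒ N1 xor N1 ⇒ N2 xor N1 ⇒ v xor N1 ⇒ v xor N2 ⇒ v xor v
Derivation 2: N0 ⇒ N1 ⇒ v xor N1 ⇒ v xor N2 ⇒ v xor v

Two distinct leftmost derivations for the same string.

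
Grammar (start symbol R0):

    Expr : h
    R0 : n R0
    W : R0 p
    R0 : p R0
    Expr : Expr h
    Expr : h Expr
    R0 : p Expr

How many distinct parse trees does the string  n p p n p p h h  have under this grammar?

2

Parse trees for n p p n p p h h:
  [R0 n [R0 p [R0 p [R0 n [R0 p [R0 p [Expr [Expr h] h]]]]]]]
  [R0 n [R0 p [R0 p [R0 n [R0 p [R0 p [Expr h [Expr h]]]]]]]]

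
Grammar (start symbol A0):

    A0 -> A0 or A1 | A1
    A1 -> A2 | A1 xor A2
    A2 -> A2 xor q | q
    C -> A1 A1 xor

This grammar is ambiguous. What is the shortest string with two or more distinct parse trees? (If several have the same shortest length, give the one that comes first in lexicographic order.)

q xor q

length 1: no string has ≥2 trees
length 3: q xor q has 2 parse trees

Two derivations of q xor q:
  A0 ⇒ A1 ⇒ A2 ⇒ A2 xor q ⇒ q xor q
  A0 ⇒ A1 ⇒ A1 xor A2 ⇒ A2 xor A2 ⇒ q xor A2 ⇒ q xor q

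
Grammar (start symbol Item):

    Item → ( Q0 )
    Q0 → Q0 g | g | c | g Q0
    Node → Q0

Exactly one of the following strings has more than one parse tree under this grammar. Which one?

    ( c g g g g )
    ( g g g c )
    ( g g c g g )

( g g c g g )

( c g g g g ): 1 tree
( g g g c ): 1 tree
( g g c g g ): 6 trees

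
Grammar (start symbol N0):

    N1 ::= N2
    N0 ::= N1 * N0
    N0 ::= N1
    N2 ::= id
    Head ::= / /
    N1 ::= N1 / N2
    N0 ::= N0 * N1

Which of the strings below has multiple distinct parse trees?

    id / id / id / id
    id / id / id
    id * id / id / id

id * id / id / id

id / id / id / id: 1 tree
id / id / id: 1 tree
id * id / id / id: 2 trees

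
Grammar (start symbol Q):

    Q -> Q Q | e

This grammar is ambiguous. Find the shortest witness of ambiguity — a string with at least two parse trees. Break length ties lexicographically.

e e e

length 1: no string has ≥2 trees
length 2: no string has ≥2 trees
length 3: e e e has 2 parse trees

Two derivations of e e e:
  Q ⇒ Q Q ⇒ Q Q Q ⇒ e Q Q ⇒ e e Q ⇒ e e e
  Q ⇒ Q Q ⇒ e Q ⇒ e Q Q ⇒ e e Q ⇒ e e e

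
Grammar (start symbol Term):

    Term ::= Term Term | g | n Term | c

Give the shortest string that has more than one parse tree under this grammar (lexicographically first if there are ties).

length 1: no string has ≥2 trees
length 2: no string has ≥2 trees
length 3: c c c has 2 parse trees

Two derivations of c c c:
  Term ⇒ Term Term ⇒ Term Term Term ⇒ c Term Term ⇒ c c Term ⇒ c c c
  Term ⇒ Term Term ⇒ c Term ⇒ c Term Term ⇒ c c Term ⇒ c c c

c c c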